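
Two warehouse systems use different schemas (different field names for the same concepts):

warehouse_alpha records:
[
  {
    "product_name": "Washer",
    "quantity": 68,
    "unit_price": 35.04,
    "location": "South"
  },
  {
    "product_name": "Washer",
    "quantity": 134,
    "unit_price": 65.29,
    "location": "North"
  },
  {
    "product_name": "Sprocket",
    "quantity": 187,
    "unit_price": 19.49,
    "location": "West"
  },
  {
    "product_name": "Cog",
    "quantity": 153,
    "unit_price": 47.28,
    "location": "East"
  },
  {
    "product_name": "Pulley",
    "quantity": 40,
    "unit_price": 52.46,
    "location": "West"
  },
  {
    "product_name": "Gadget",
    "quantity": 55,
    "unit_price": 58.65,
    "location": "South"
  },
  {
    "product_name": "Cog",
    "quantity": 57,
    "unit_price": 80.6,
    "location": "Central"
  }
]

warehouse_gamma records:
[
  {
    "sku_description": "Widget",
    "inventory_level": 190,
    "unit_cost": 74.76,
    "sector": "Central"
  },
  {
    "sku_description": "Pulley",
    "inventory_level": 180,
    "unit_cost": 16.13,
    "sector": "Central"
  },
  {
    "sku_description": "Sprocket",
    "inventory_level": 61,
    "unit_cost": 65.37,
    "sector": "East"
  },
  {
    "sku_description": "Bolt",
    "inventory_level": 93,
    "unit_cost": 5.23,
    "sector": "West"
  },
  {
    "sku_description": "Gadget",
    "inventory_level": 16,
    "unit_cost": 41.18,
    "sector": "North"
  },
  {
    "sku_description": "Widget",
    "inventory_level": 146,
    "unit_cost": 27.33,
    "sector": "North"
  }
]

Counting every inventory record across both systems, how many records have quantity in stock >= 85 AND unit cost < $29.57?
4

Schema mappings:
- "quantity" (warehouse_alpha) = "inventory_level" (warehouse_gamma) = quantity
- "unit_price" (warehouse_alpha) = "unit_cost" (warehouse_gamma) = unit cost

Records meeting both conditions in warehouse_alpha: 1
Records meeting both conditions in warehouse_gamma: 3

Total: 1 + 3 = 4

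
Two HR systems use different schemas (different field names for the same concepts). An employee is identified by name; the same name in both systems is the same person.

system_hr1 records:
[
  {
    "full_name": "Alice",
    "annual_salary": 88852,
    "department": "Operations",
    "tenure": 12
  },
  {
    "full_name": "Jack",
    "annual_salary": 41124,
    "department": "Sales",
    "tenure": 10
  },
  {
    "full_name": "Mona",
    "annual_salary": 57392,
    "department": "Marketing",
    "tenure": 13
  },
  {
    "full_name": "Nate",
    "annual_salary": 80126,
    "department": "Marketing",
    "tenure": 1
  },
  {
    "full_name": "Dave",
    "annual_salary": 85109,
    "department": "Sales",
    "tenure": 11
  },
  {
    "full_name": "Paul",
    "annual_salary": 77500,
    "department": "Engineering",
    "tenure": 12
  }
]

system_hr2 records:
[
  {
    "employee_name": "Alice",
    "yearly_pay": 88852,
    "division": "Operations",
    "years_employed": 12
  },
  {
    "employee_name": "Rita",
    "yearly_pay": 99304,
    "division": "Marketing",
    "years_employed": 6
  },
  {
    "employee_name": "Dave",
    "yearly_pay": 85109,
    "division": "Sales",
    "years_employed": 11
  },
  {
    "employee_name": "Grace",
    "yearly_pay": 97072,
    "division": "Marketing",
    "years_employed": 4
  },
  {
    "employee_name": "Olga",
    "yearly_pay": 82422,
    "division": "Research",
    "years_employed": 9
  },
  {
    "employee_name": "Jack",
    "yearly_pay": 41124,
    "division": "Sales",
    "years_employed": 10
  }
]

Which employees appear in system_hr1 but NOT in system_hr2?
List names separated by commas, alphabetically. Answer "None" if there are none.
Mona, Nate, Paul

Schema mapping: "full_name" (system_hr1) = "employee_name" (system_hr2) = employee name

Names in system_hr1: ['Alice', 'Dave', 'Jack', 'Mona', 'Nate', 'Paul']
Names in system_hr2: ['Alice', 'Dave', 'Grace', 'Jack', 'Olga', 'Rita']

In system_hr1 but not system_hr2: ['Mona', 'Nate', 'Paul']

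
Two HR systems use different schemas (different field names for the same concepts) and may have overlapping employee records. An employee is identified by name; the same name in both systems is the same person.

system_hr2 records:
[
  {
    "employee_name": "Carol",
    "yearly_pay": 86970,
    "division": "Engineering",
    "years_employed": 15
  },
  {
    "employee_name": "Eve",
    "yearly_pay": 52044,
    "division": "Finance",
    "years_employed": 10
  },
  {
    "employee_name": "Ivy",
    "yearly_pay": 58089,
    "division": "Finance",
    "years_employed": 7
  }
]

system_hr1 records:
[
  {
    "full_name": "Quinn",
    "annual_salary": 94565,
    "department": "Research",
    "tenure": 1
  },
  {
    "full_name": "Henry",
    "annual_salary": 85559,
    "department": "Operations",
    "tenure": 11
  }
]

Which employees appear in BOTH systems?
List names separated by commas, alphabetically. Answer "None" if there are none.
None

Schema mapping: "employee_name" (system_hr2) = "full_name" (system_hr1) = employee name

Names in system_hr2: ['Carol', 'Eve', 'Ivy']
Names in system_hr1: ['Henry', 'Quinn']

Intersection: None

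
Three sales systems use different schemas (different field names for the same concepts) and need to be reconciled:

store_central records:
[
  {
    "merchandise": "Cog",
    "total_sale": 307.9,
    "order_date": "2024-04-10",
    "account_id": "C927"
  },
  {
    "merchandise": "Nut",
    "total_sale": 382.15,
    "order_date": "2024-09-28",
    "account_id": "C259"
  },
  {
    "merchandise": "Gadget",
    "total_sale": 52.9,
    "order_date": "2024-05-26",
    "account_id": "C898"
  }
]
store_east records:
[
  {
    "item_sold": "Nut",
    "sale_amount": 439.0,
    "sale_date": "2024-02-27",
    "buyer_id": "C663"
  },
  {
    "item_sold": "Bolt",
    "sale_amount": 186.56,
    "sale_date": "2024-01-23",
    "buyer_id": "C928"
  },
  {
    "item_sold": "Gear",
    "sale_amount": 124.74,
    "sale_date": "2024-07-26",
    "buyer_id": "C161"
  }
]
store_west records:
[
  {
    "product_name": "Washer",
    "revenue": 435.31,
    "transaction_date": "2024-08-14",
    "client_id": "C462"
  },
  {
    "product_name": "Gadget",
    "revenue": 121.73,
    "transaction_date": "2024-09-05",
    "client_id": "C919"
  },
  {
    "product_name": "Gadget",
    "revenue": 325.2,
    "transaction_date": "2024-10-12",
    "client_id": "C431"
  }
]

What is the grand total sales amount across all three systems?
2375.49

Schema reconciliation - all amount fields map to sale amount:

store_central (total_sale): 742.95
store_east (sale_amount): 750.3
store_west (revenue): 882.24

Grand total: 2375.49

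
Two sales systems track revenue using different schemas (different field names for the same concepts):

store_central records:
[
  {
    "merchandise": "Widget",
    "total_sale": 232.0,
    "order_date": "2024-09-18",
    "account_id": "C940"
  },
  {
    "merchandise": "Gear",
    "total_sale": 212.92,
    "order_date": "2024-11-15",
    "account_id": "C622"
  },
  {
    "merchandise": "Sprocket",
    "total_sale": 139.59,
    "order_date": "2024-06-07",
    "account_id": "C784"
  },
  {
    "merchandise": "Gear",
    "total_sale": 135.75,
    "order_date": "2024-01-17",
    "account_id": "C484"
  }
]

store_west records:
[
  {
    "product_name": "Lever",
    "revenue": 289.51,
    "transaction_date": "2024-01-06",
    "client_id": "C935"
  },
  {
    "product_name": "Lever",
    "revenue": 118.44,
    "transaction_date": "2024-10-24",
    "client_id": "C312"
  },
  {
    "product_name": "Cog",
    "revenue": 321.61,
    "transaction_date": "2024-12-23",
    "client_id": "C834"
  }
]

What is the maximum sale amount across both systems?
321.61

Reconcile: "total_sale" (store_central) = "revenue" (store_west) = sale amount

Maximum in store_central: 232.0
Maximum in store_west: 321.61

Overall maximum: max(232.0, 321.61) = 321.61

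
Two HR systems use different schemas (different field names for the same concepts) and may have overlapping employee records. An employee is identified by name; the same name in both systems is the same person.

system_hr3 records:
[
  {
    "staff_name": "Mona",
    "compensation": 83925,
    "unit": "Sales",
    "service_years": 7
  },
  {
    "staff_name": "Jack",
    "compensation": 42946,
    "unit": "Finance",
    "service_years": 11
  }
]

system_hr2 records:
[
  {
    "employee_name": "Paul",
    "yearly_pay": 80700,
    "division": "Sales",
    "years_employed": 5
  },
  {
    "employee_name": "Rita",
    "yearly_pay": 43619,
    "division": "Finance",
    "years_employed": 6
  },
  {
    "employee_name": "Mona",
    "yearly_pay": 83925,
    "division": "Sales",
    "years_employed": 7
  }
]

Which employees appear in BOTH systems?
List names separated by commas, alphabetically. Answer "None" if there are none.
Mona

Schema mapping: "staff_name" (system_hr3) = "employee_name" (system_hr2) = employee name

Names in system_hr3: ['Jack', 'Mona']
Names in system_hr2: ['Mona', 'Paul', 'Rita']

Intersection: ['Mona']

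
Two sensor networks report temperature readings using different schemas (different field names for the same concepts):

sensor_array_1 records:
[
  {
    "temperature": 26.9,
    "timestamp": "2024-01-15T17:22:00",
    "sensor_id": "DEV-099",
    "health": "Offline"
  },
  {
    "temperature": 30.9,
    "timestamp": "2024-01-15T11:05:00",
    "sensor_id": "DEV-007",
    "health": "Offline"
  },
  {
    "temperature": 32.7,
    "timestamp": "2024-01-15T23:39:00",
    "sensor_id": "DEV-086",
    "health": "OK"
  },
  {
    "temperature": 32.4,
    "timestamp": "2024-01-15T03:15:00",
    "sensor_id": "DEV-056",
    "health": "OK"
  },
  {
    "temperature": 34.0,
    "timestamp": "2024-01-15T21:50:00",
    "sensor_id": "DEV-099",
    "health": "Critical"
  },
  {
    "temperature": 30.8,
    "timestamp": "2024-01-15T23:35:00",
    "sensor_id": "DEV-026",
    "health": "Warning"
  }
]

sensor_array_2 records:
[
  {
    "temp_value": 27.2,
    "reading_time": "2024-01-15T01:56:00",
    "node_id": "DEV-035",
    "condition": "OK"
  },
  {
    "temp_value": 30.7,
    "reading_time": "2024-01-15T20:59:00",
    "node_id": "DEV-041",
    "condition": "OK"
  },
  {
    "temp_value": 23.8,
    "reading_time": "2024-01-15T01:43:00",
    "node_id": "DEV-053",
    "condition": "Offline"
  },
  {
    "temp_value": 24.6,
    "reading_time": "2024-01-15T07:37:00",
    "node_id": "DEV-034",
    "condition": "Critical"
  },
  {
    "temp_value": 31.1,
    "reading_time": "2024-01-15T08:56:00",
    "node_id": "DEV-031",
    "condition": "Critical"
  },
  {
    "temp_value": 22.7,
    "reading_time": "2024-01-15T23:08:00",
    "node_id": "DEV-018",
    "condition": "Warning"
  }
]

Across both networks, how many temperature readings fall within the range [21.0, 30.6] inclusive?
5

Schema mapping: "temperature" (sensor_array_1) = "temp_value" (sensor_array_2) = temperature

Readings in [21.0, 30.6] from sensor_array_1: 1
Readings in [21.0, 30.6] from sensor_array_2: 4

Total count: 1 + 4 = 5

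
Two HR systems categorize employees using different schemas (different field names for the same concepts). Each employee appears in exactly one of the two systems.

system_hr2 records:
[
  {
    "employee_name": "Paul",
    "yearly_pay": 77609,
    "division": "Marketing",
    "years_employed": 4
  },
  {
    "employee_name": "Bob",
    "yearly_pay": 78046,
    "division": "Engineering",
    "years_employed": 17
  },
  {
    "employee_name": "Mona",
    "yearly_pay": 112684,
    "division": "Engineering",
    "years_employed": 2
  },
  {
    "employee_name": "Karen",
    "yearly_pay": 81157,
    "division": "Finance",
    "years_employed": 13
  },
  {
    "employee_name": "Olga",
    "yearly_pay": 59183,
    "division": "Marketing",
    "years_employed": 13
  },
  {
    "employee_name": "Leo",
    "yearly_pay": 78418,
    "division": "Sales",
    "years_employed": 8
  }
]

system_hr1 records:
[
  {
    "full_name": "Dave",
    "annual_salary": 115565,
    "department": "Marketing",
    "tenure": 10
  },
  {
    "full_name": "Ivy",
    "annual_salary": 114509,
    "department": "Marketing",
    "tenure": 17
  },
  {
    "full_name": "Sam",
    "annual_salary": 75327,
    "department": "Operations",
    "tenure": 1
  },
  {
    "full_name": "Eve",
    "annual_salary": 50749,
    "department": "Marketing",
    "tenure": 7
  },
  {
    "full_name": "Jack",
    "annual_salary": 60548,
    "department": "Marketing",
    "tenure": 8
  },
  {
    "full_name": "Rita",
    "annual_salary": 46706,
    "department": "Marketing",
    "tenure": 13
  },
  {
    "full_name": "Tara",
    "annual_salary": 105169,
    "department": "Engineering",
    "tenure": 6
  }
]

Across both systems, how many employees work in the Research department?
0

Schema mapping: "division" (system_hr2) = "department" (system_hr1) = department

Research employees in system_hr2: 0
Research employees in system_hr1: 0

Total in Research: 0 + 0 = 0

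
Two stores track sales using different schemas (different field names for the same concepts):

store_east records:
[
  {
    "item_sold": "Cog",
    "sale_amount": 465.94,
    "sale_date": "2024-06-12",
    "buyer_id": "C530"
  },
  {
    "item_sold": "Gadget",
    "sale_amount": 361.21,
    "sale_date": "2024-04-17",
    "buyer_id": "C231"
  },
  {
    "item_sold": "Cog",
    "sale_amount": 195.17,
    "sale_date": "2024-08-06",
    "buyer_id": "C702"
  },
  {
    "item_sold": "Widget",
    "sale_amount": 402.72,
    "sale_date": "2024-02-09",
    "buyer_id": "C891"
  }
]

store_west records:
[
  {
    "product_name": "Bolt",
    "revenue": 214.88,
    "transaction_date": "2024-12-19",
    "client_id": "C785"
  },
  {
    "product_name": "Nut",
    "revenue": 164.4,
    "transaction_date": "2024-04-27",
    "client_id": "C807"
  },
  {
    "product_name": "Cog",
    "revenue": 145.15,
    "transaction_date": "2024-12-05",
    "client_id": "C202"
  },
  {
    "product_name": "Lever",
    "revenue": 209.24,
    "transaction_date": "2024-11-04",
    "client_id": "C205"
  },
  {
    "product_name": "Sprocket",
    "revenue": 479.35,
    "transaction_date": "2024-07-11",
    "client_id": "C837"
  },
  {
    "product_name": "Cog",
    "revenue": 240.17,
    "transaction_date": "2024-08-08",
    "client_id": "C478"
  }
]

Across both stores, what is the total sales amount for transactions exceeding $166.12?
2568.68

Schema mapping: "sale_amount" (store_east) = "revenue" (store_west) = sale amount

Sum of sales > $166.12 in store_east: 1425.04
Sum of sales > $166.12 in store_west: 1143.64

Total: 1425.04 + 1143.64 = 2568.68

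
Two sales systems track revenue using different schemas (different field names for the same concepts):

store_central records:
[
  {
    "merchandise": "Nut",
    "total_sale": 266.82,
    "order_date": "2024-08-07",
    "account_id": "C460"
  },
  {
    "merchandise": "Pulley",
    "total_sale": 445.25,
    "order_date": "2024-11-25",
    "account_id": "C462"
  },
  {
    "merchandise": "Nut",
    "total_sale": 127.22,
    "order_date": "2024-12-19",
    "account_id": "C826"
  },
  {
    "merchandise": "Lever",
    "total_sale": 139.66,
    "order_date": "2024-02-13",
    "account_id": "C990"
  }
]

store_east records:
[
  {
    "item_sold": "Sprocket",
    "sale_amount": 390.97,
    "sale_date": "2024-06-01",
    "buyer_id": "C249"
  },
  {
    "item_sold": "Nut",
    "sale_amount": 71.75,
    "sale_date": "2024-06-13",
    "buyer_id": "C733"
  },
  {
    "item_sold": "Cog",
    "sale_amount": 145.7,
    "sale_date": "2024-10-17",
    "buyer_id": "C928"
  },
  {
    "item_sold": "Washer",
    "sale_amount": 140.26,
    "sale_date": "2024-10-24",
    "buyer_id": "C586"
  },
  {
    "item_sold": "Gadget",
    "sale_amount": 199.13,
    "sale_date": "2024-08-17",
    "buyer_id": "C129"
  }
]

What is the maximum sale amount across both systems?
445.25

Reconcile: "total_sale" (store_central) = "sale_amount" (store_east) = sale amount

Maximum in store_central: 445.25
Maximum in store_east: 390.97

Overall maximum: max(445.25, 390.97) = 445.25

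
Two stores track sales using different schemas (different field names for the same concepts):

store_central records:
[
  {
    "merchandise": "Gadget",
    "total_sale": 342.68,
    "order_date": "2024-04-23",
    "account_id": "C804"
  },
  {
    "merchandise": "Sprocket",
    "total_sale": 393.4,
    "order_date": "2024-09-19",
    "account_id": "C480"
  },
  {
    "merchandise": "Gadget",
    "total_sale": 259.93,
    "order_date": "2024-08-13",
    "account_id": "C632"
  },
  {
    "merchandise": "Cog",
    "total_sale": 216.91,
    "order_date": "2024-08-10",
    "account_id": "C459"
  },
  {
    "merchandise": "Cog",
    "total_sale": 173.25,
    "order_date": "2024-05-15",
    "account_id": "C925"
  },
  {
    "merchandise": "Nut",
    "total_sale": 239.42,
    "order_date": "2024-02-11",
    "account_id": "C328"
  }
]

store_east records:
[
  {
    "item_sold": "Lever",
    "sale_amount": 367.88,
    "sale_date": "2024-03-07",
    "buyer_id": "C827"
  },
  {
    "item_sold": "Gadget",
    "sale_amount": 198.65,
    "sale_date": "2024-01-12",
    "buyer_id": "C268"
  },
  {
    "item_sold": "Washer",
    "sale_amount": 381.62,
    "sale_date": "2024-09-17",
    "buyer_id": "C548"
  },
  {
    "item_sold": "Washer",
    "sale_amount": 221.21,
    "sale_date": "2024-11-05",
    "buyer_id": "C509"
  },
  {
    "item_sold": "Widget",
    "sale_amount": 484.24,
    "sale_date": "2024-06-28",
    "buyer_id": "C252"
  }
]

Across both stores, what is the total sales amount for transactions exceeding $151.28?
3279.19

Schema mapping: "total_sale" (store_central) = "sale_amount" (store_east) = sale amount

Sum of sales > $151.28 in store_central: 1625.59
Sum of sales > $151.28 in store_east: 1653.6

Total: 1625.59 + 1653.6 = 3279.19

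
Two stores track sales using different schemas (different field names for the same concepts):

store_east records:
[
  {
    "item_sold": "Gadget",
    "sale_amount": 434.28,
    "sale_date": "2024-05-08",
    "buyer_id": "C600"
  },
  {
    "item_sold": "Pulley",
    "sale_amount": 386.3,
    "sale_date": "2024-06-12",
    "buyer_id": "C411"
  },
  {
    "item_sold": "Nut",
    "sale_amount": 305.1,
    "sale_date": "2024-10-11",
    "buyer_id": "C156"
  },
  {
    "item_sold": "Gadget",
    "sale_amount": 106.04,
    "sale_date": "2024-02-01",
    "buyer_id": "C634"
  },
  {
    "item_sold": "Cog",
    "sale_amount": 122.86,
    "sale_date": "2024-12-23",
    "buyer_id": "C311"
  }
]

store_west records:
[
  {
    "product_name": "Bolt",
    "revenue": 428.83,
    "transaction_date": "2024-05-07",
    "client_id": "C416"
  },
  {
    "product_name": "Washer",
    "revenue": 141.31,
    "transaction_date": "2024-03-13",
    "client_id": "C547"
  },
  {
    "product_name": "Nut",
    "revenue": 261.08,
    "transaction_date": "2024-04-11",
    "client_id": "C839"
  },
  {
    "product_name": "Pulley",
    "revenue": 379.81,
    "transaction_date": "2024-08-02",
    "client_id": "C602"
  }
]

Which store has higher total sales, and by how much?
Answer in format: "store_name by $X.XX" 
store_east by $143.55

Schema mapping: "sale_amount" (store_east) = "revenue" (store_west) = sale amount

Total for store_east: 1354.58
Total for store_west: 1211.03

Difference: |1354.58 - 1211.03| = 143.55
store_east has higher sales by $143.55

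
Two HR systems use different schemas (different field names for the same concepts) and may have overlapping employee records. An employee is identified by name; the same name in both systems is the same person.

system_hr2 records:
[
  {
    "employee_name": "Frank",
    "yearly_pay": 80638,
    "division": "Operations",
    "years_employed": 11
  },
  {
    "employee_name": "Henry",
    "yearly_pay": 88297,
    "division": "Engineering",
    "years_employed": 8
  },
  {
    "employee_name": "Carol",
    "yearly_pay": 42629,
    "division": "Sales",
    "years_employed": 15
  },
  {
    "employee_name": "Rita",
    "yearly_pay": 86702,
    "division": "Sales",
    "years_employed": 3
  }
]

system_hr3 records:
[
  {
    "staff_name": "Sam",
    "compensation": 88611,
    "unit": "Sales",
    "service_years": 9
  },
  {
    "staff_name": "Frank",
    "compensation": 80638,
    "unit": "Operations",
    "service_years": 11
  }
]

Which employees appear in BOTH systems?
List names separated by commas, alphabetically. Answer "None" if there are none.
Frank

Schema mapping: "employee_name" (system_hr2) = "staff_name" (system_hr3) = employee name

Names in system_hr2: ['Carol', 'Frank', 'Henry', 'Rita']
Names in system_hr3: ['Frank', 'Sam']

Intersection: ['Frank']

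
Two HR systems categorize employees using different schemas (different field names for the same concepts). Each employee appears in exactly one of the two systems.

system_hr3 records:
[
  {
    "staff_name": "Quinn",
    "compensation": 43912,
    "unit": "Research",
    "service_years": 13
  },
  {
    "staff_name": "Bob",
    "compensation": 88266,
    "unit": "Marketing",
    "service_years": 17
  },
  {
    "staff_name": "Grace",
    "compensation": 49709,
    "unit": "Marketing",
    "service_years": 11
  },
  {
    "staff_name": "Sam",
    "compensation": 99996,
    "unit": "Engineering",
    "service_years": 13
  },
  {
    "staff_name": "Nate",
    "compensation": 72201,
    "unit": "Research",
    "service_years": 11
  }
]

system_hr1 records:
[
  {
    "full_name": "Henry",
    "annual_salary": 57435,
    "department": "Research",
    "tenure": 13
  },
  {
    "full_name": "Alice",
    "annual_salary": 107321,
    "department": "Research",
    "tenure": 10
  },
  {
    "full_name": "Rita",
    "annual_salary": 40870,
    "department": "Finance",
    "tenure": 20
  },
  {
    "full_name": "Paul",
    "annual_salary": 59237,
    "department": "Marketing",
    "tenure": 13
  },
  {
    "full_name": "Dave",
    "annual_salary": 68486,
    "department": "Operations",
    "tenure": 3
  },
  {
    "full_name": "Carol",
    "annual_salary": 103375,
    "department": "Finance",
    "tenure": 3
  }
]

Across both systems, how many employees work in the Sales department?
0

Schema mapping: "unit" (system_hr3) = "department" (system_hr1) = department

Sales employees in system_hr3: 0
Sales employees in system_hr1: 0

Total in Sales: 0 + 0 = 0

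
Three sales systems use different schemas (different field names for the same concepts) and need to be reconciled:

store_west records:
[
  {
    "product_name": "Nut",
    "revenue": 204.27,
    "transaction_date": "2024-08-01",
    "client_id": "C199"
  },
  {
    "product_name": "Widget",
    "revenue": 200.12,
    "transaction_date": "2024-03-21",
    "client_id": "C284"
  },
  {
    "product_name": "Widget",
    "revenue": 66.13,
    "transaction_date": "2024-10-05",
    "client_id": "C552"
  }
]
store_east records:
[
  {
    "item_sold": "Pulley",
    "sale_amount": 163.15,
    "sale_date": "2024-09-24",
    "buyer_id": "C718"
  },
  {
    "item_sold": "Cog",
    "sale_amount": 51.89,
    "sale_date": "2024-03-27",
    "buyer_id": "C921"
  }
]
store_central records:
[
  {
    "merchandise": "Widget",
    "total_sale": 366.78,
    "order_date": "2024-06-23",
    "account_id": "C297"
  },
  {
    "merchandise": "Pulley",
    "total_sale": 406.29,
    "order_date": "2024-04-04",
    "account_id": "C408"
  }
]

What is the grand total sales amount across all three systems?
1458.63

Schema reconciliation - all amount fields map to sale amount:

store_west (revenue): 470.52
store_east (sale_amount): 215.04
store_central (total_sale): 773.07

Grand total: 1458.63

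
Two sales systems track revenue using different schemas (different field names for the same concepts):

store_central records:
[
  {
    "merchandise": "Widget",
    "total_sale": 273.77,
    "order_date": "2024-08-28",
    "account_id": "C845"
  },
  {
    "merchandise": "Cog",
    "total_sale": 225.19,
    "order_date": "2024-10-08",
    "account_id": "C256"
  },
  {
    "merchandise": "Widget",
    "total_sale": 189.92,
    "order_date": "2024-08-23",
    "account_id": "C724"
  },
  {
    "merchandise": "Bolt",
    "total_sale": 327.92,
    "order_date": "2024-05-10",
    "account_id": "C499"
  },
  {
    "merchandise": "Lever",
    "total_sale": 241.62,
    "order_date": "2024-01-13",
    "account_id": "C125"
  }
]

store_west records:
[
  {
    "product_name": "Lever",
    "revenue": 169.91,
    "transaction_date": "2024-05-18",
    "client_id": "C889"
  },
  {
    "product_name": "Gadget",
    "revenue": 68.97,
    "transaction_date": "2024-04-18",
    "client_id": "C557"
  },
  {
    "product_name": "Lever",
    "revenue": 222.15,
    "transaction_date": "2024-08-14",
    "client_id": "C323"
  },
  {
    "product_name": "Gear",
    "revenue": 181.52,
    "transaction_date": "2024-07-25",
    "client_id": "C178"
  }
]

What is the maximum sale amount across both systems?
327.92

Reconcile: "total_sale" (store_central) = "revenue" (store_west) = sale amount

Maximum in store_central: 327.92
Maximum in store_west: 222.15

Overall maximum: max(327.92, 222.15) = 327.92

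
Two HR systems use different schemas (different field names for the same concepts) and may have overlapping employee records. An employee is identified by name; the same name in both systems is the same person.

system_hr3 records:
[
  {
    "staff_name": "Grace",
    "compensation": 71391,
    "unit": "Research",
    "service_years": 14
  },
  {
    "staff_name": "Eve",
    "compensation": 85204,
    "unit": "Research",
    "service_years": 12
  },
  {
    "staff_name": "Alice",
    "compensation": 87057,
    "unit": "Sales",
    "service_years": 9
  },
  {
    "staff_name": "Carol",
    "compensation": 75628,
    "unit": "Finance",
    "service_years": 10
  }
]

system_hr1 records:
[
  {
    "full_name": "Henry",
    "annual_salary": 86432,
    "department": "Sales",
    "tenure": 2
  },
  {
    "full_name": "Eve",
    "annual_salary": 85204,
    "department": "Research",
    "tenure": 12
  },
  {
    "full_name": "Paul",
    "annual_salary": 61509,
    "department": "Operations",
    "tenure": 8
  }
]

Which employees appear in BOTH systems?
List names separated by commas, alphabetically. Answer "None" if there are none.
Eve

Schema mapping: "staff_name" (system_hr3) = "full_name" (system_hr1) = employee name

Names in system_hr3: ['Alice', 'Carol', 'Eve', 'Grace']
Names in system_hr1: ['Eve', 'Henry', 'Paul']

Intersection: ['Eve']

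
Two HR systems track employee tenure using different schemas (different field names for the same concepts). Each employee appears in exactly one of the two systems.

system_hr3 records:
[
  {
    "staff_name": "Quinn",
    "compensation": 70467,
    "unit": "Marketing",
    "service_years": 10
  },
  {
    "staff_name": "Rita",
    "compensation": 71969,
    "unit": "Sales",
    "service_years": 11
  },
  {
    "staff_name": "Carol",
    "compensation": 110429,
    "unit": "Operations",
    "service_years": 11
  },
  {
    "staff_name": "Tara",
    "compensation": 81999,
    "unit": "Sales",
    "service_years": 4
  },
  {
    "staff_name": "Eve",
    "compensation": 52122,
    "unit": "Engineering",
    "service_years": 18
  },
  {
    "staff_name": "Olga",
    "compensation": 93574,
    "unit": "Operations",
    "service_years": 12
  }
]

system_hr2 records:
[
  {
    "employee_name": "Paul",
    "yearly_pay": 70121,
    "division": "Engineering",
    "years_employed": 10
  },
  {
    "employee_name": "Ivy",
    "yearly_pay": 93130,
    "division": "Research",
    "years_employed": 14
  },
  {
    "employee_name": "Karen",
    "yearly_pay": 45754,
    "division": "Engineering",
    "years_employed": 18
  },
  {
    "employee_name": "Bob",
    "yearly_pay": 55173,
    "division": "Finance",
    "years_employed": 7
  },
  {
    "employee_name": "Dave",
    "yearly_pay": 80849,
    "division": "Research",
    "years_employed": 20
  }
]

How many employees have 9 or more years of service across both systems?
9

Reconcile schemas: "service_years" (system_hr3) = "years_employed" (system_hr2) = years of service

From system_hr3: 5 employees with >= 9 years
From system_hr2: 4 employees with >= 9 years

Total: 5 + 4 = 9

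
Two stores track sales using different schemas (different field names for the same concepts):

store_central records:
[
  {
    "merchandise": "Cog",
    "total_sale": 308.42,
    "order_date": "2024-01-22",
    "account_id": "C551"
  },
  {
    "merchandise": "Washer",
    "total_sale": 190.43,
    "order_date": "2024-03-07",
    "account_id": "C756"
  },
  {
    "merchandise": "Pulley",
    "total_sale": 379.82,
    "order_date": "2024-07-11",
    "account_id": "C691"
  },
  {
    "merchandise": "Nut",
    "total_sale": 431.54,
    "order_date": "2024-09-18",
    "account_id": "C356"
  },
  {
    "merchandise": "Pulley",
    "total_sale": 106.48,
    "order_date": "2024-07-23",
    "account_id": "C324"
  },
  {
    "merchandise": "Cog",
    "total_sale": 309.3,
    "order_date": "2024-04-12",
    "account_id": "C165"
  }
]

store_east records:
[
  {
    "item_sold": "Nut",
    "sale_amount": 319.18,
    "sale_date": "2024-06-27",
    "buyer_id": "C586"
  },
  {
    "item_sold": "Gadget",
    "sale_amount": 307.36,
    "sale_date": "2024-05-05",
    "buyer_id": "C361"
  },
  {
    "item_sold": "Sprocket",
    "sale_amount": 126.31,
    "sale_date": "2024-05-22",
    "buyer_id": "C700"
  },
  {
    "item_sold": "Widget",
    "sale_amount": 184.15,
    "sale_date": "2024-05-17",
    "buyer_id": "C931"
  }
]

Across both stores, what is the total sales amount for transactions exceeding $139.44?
2430.2

Schema mapping: "total_sale" (store_central) = "sale_amount" (store_east) = sale amount

Sum of sales > $139.44 in store_central: 1619.51
Sum of sales > $139.44 in store_east: 810.69

Total: 1619.51 + 810.69 = 2430.2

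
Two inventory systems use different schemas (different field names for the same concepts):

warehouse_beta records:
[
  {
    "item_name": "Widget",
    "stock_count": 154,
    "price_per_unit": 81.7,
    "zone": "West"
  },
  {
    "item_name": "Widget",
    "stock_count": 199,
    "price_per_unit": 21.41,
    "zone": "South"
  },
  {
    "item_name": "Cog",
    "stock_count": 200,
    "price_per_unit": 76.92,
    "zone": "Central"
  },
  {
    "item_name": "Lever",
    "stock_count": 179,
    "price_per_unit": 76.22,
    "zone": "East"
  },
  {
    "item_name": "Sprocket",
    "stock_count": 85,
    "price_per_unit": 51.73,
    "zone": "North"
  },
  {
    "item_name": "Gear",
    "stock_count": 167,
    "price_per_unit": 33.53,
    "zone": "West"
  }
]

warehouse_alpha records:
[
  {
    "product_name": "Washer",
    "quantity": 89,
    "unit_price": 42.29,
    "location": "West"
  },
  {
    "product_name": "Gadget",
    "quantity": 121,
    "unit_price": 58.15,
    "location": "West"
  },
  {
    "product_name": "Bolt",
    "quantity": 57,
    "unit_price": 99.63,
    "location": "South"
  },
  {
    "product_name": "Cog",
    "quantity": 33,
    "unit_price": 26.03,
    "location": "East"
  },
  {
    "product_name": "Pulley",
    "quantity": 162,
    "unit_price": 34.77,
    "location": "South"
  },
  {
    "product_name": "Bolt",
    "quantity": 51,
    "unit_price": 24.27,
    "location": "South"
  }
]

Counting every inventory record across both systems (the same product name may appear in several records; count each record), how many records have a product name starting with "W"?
3

Schema mapping: "item_name" (warehouse_beta) = "product_name" (warehouse_alpha) = product name

Records with product name starting with "W" in warehouse_beta: 2
Records with product name starting with "W" in warehouse_alpha: 1

Total: 2 + 1 = 3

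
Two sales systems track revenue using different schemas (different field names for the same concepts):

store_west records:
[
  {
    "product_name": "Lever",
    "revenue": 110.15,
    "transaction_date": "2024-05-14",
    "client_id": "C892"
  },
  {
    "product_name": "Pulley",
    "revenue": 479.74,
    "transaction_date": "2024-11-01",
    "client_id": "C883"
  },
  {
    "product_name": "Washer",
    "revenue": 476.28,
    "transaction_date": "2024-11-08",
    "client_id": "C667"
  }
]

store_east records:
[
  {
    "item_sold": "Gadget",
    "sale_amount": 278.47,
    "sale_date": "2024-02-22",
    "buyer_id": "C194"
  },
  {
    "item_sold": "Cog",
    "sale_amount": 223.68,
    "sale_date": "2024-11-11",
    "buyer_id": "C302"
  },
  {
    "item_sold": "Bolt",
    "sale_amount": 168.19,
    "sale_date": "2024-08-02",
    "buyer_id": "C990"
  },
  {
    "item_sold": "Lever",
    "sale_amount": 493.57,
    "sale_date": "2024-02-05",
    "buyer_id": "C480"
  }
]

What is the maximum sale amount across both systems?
493.57

Reconcile: "revenue" (store_west) = "sale_amount" (store_east) = sale amount

Maximum in store_west: 479.74
Maximum in store_east: 493.57

Overall maximum: max(479.74, 493.57) = 493.57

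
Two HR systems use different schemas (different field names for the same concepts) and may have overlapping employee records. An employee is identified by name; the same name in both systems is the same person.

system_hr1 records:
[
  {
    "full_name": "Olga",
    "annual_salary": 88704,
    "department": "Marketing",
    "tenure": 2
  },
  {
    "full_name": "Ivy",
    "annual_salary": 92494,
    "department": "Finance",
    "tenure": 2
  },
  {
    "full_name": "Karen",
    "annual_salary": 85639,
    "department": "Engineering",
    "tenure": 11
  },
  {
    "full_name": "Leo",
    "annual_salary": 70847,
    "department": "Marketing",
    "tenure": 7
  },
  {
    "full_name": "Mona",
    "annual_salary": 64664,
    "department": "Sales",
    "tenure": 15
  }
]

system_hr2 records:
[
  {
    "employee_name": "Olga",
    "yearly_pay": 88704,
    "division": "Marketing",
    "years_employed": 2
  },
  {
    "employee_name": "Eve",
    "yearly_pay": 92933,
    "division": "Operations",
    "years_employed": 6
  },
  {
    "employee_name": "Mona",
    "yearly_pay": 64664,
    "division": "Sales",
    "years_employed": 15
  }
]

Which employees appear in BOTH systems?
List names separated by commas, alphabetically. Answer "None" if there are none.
Mona, Olga

Schema mapping: "full_name" (system_hr1) = "employee_name" (system_hr2) = employee name

Names in system_hr1: ['Ivy', 'Karen', 'Leo', 'Mona', 'Olga']
Names in system_hr2: ['Eve', 'Mona', 'Olga']

Intersection: ['Mona', 'Olga']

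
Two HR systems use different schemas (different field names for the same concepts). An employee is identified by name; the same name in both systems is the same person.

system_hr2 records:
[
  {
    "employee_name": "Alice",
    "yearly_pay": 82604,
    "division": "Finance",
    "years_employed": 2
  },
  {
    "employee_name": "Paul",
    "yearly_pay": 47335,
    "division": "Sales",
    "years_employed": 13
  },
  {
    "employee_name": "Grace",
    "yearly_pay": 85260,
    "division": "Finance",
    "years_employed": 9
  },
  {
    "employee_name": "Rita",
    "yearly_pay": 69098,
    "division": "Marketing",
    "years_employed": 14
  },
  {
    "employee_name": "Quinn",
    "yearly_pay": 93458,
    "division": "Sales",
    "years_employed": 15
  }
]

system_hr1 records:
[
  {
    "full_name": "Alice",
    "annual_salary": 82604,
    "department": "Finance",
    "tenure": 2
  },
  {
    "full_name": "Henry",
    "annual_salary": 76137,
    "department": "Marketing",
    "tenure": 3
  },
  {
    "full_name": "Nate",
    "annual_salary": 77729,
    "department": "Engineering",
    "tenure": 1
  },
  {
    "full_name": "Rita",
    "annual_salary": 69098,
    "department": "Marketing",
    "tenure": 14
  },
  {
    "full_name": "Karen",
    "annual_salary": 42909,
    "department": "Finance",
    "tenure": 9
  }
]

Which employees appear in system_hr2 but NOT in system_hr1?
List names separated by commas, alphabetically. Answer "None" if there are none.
Grace, Paul, Quinn

Schema mapping: "employee_name" (system_hr2) = "full_name" (system_hr1) = employee name

Names in system_hr2: ['Alice', 'Grace', 'Paul', 'Quinn', 'Rita']
Names in system_hr1: ['Alice', 'Henry', 'Karen', 'Nate', 'Rita']

In system_hr2 but not system_hr1: ['Grace', 'Paul', 'Quinn']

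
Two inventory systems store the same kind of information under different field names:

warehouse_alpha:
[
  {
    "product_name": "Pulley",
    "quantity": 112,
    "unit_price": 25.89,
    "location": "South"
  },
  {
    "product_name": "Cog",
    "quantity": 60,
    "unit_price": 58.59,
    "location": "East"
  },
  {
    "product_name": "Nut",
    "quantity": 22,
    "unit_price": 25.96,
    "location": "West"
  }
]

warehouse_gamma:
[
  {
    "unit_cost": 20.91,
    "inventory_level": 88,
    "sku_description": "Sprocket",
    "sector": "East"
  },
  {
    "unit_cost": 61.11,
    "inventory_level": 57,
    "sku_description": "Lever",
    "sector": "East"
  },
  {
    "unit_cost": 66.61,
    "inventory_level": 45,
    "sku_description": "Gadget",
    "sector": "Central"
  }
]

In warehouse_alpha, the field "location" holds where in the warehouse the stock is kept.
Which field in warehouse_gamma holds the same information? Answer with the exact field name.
sector

In warehouse_alpha, "location" holds where in the warehouse the stock is kept.
The fields in warehouse_gamma are: "unit_cost", "inventory_level", "sku_description", "sector".
"sector" is the match: the name refers to the same concept and its values are area labels (e.g. 'Central', 'East').
The other fields ("unit_cost", "inventory_level", "sku_description") hold different kinds of data.

So "location" in warehouse_alpha corresponds to "sector" in warehouse_gamma.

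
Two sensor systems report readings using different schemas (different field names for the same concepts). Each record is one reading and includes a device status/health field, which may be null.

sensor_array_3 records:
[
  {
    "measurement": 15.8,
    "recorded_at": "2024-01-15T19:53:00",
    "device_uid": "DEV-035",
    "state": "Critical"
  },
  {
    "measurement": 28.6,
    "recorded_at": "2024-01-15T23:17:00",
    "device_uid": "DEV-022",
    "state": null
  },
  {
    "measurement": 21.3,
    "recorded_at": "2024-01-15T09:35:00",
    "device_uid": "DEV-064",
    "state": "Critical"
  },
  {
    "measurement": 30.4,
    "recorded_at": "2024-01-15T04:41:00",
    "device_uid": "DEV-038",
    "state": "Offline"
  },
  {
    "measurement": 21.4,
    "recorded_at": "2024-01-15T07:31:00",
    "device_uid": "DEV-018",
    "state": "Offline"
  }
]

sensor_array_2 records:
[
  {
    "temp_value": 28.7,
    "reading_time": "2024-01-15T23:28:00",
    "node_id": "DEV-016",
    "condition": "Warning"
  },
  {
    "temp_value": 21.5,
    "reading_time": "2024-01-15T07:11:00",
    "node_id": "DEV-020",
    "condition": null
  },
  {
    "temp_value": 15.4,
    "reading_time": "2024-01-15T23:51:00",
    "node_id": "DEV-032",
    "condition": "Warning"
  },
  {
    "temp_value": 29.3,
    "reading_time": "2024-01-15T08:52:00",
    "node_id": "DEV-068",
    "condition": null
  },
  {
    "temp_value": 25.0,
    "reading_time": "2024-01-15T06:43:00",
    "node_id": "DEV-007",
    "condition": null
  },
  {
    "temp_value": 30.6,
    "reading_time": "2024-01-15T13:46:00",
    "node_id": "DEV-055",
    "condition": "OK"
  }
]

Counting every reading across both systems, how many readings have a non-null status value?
7

Schema mapping: "state" (sensor_array_3) = "condition" (sensor_array_2) = status

Non-null in sensor_array_3: 4
Non-null in sensor_array_2: 3

Total non-null: 4 + 3 = 7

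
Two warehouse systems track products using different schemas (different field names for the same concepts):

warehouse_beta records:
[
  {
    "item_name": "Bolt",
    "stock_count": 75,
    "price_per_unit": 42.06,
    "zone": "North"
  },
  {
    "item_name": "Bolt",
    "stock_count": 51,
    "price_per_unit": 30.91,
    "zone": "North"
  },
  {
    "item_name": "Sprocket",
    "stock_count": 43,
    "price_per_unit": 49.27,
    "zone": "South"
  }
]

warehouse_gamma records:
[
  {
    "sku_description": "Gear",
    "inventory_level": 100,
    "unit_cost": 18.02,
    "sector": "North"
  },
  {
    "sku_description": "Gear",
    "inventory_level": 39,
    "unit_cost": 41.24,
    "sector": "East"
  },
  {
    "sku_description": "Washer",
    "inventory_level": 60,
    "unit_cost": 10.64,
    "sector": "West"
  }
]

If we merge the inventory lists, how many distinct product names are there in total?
4

Schema mapping: "item_name" (warehouse_beta) = "sku_description" (warehouse_gamma) = product name

Products in warehouse_beta: ['Bolt', 'Sprocket']
Products in warehouse_gamma: ['Gear', 'Washer']

Union (unique products): ['Bolt', 'Gear', 'Sprocket', 'Washer']
Count: 4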